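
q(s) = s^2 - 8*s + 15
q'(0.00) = -8.00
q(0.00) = 15.00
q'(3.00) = -2.00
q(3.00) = 0.00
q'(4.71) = 1.42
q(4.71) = -0.50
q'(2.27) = -3.46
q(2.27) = 1.99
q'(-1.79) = -11.58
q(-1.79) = 32.52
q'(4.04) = 0.08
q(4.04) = -1.00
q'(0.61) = -6.78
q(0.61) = 10.49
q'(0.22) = -7.56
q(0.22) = 13.29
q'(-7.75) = -23.50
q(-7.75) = 137.06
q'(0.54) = -6.92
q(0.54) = 10.97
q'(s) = 2*s - 8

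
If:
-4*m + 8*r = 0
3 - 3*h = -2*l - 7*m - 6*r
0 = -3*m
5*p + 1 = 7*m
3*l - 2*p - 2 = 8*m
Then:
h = 61/45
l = 8/15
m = 0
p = -1/5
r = 0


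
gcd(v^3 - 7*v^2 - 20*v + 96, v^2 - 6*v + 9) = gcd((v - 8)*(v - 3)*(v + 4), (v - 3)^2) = v - 3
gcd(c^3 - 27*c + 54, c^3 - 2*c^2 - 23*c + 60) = c - 3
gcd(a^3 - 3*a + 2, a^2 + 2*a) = a + 2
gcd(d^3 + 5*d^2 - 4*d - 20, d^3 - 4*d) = d^2 - 4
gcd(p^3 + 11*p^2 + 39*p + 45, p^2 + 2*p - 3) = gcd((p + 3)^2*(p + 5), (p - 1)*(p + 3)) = p + 3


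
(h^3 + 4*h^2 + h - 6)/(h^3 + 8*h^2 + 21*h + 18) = (h - 1)/(h + 3)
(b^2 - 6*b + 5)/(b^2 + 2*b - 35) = (b - 1)/(b + 7)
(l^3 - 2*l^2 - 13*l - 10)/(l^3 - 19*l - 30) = (l + 1)/(l + 3)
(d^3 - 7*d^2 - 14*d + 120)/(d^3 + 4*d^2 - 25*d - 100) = (d - 6)/(d + 5)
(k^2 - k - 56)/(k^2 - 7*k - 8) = (k + 7)/(k + 1)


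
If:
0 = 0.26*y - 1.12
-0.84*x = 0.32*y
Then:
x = -1.64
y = 4.31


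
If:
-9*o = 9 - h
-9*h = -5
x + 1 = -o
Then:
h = 5/9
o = -76/81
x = -5/81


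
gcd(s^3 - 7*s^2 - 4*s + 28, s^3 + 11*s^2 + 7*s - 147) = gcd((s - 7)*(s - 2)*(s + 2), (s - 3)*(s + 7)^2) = 1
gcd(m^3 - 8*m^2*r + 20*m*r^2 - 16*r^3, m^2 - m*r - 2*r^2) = -m + 2*r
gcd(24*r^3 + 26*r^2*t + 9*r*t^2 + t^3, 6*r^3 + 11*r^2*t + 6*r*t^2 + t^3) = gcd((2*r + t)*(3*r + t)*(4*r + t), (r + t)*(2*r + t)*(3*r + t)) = 6*r^2 + 5*r*t + t^2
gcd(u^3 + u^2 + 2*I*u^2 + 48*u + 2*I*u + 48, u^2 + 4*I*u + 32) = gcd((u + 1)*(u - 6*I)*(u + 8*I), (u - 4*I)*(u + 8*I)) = u + 8*I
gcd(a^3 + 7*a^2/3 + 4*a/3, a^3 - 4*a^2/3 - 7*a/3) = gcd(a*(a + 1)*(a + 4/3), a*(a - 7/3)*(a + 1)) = a^2 + a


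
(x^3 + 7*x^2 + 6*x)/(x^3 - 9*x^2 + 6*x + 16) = x*(x + 6)/(x^2 - 10*x + 16)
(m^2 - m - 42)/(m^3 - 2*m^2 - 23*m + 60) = (m^2 - m - 42)/(m^3 - 2*m^2 - 23*m + 60)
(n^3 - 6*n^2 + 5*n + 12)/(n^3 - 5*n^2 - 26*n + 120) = (n^2 - 2*n - 3)/(n^2 - n - 30)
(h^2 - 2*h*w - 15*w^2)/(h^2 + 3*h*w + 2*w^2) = (h^2 - 2*h*w - 15*w^2)/(h^2 + 3*h*w + 2*w^2)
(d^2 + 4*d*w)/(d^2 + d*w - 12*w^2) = d/(d - 3*w)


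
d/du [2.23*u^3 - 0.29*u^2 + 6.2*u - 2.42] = 6.69*u^2 - 0.58*u + 6.2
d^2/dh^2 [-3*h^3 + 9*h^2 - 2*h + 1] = 18 - 18*h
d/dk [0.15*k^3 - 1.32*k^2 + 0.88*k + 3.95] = 0.45*k^2 - 2.64*k + 0.88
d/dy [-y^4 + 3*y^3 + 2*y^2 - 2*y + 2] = -4*y^3 + 9*y^2 + 4*y - 2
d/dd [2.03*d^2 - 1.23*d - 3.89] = 4.06*d - 1.23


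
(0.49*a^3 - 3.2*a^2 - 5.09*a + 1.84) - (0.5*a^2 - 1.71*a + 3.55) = 0.49*a^3 - 3.7*a^2 - 3.38*a - 1.71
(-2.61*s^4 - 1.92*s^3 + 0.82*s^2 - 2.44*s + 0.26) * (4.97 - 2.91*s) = 7.5951*s^5 - 7.3845*s^4 - 11.9286*s^3 + 11.1758*s^2 - 12.8834*s + 1.2922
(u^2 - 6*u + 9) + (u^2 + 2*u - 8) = 2*u^2 - 4*u + 1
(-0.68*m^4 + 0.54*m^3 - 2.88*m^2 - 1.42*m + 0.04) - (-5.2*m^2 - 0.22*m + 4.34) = -0.68*m^4 + 0.54*m^3 + 2.32*m^2 - 1.2*m - 4.3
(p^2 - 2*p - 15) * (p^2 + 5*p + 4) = p^4 + 3*p^3 - 21*p^2 - 83*p - 60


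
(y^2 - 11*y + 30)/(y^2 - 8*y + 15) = (y - 6)/(y - 3)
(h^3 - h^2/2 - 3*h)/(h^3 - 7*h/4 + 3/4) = 2*h*(h - 2)/(2*h^2 - 3*h + 1)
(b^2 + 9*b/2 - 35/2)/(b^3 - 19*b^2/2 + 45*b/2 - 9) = (2*b^2 + 9*b - 35)/(2*b^3 - 19*b^2 + 45*b - 18)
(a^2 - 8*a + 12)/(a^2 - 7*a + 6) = (a - 2)/(a - 1)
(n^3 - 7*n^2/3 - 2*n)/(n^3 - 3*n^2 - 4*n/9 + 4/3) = 3*n/(3*n - 2)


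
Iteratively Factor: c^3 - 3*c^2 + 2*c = (c - 2)*(c^2 - c) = c*(c - 2)*(c - 1)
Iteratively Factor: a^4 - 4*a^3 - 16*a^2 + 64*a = (a - 4)*(a^3 - 16*a) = a*(a - 4)*(a^2 - 16) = a*(a - 4)*(a + 4)*(a - 4)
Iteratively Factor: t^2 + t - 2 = (t - 1)*(t + 2)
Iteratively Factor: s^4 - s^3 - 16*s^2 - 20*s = (s + 2)*(s^3 - 3*s^2 - 10*s) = (s + 2)^2*(s^2 - 5*s) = (s - 5)*(s + 2)^2*(s)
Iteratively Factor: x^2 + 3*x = (x)*(x + 3)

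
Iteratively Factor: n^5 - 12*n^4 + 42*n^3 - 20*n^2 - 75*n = (n + 1)*(n^4 - 13*n^3 + 55*n^2 - 75*n) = (n - 3)*(n + 1)*(n^3 - 10*n^2 + 25*n) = (n - 5)*(n - 3)*(n + 1)*(n^2 - 5*n) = n*(n - 5)*(n - 3)*(n + 1)*(n - 5)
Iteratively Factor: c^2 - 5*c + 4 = (c - 1)*(c - 4)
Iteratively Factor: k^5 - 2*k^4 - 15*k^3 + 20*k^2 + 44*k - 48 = (k + 3)*(k^4 - 5*k^3 + 20*k - 16) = (k + 2)*(k + 3)*(k^3 - 7*k^2 + 14*k - 8) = (k - 2)*(k + 2)*(k + 3)*(k^2 - 5*k + 4) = (k - 2)*(k - 1)*(k + 2)*(k + 3)*(k - 4)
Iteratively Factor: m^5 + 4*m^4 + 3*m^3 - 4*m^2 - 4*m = (m + 2)*(m^4 + 2*m^3 - m^2 - 2*m) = (m + 1)*(m + 2)*(m^3 + m^2 - 2*m) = (m + 1)*(m + 2)^2*(m^2 - m) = (m - 1)*(m + 1)*(m + 2)^2*(m)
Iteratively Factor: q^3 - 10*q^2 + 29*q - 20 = (q - 5)*(q^2 - 5*q + 4) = (q - 5)*(q - 4)*(q - 1)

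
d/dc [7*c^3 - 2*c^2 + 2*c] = 21*c^2 - 4*c + 2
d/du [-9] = 0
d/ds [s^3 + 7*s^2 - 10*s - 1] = 3*s^2 + 14*s - 10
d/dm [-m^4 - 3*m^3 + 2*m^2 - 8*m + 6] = -4*m^3 - 9*m^2 + 4*m - 8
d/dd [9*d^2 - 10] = 18*d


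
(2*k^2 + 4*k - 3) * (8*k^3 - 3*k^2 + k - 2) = 16*k^5 + 26*k^4 - 34*k^3 + 9*k^2 - 11*k + 6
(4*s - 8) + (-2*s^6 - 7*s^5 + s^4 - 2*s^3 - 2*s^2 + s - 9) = -2*s^6 - 7*s^5 + s^4 - 2*s^3 - 2*s^2 + 5*s - 17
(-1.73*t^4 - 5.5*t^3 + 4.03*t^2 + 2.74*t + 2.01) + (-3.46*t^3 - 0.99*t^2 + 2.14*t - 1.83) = -1.73*t^4 - 8.96*t^3 + 3.04*t^2 + 4.88*t + 0.18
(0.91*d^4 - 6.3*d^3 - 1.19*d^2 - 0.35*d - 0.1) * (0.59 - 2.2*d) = -2.002*d^5 + 14.3969*d^4 - 1.099*d^3 + 0.0679000000000001*d^2 + 0.0135*d - 0.059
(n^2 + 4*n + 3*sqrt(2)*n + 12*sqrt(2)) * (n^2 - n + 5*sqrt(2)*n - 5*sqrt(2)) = n^4 + 3*n^3 + 8*sqrt(2)*n^3 + 26*n^2 + 24*sqrt(2)*n^2 - 32*sqrt(2)*n + 90*n - 120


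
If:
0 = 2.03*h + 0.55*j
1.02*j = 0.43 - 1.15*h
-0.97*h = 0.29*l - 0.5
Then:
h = -0.16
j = 0.61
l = 2.27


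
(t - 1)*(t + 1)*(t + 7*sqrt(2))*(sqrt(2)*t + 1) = sqrt(2)*t^4 + 15*t^3 + 6*sqrt(2)*t^2 - 15*t - 7*sqrt(2)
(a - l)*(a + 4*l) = a^2 + 3*a*l - 4*l^2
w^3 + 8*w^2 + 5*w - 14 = (w - 1)*(w + 2)*(w + 7)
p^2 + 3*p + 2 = (p + 1)*(p + 2)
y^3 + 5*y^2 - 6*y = y*(y - 1)*(y + 6)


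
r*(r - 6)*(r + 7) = r^3 + r^2 - 42*r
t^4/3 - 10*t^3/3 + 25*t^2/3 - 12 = (t/3 + 1/3)*(t - 6)*(t - 3)*(t - 2)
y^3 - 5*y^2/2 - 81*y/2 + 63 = (y - 7)*(y - 3/2)*(y + 6)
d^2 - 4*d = d*(d - 4)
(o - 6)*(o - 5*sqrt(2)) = o^2 - 5*sqrt(2)*o - 6*o + 30*sqrt(2)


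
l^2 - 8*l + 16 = (l - 4)^2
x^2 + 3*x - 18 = (x - 3)*(x + 6)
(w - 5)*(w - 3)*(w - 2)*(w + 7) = w^4 - 3*w^3 - 39*w^2 + 187*w - 210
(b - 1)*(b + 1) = b^2 - 1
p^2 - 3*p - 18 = (p - 6)*(p + 3)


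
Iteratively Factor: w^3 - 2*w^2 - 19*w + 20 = (w - 5)*(w^2 + 3*w - 4) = (w - 5)*(w - 1)*(w + 4)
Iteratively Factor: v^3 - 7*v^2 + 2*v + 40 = (v + 2)*(v^2 - 9*v + 20) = (v - 5)*(v + 2)*(v - 4)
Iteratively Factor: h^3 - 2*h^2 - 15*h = (h + 3)*(h^2 - 5*h) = (h - 5)*(h + 3)*(h)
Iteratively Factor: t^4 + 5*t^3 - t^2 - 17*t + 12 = (t - 1)*(t^3 + 6*t^2 + 5*t - 12) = (t - 1)*(t + 4)*(t^2 + 2*t - 3) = (t - 1)^2*(t + 4)*(t + 3)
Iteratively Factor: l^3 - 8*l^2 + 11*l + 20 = (l - 4)*(l^2 - 4*l - 5) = (l - 4)*(l + 1)*(l - 5)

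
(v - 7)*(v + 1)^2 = v^3 - 5*v^2 - 13*v - 7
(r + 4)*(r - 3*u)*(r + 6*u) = r^3 + 3*r^2*u + 4*r^2 - 18*r*u^2 + 12*r*u - 72*u^2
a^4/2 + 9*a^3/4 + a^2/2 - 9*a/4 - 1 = (a/2 + 1/2)*(a - 1)*(a + 1/2)*(a + 4)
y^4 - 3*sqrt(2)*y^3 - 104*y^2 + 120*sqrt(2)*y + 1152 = (y - 8*sqrt(2))*(y - 3*sqrt(2))*(y + 2*sqrt(2))*(y + 6*sqrt(2))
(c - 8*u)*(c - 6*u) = c^2 - 14*c*u + 48*u^2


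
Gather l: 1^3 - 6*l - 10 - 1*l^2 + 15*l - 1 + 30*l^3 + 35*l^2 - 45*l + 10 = 30*l^3 + 34*l^2 - 36*l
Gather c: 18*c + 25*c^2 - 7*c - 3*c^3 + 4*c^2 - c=-3*c^3 + 29*c^2 + 10*c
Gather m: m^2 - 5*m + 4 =m^2 - 5*m + 4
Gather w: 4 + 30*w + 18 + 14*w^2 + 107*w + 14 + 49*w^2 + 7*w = 63*w^2 + 144*w + 36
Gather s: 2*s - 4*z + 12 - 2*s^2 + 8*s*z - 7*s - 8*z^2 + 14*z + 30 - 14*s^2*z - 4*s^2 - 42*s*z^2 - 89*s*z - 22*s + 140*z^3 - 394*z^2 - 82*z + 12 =s^2*(-14*z - 6) + s*(-42*z^2 - 81*z - 27) + 140*z^3 - 402*z^2 - 72*z + 54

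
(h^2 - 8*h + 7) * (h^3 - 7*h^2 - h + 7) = h^5 - 15*h^4 + 62*h^3 - 34*h^2 - 63*h + 49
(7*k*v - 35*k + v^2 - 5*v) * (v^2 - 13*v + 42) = 7*k*v^3 - 126*k*v^2 + 749*k*v - 1470*k + v^4 - 18*v^3 + 107*v^2 - 210*v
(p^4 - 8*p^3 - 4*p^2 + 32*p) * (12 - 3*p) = -3*p^5 + 36*p^4 - 84*p^3 - 144*p^2 + 384*p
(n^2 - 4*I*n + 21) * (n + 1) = n^3 + n^2 - 4*I*n^2 + 21*n - 4*I*n + 21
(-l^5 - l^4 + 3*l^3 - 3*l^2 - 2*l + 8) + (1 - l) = -l^5 - l^4 + 3*l^3 - 3*l^2 - 3*l + 9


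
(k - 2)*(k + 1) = k^2 - k - 2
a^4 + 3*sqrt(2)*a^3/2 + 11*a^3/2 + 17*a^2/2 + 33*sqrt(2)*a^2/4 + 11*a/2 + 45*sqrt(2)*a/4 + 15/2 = (a + 5/2)*(a + 3)*(a + sqrt(2)/2)*(a + sqrt(2))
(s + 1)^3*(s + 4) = s^4 + 7*s^3 + 15*s^2 + 13*s + 4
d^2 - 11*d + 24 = (d - 8)*(d - 3)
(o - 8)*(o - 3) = o^2 - 11*o + 24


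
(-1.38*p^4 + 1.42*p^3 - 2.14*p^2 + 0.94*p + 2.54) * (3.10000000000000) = -4.278*p^4 + 4.402*p^3 - 6.634*p^2 + 2.914*p + 7.874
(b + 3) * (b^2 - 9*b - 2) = b^3 - 6*b^2 - 29*b - 6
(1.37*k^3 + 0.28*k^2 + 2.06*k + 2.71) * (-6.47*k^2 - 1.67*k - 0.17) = -8.8639*k^5 - 4.0995*k^4 - 14.0287*k^3 - 21.0215*k^2 - 4.8759*k - 0.4607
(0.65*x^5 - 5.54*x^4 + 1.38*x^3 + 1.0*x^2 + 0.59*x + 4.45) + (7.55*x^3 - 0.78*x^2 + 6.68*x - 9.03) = 0.65*x^5 - 5.54*x^4 + 8.93*x^3 + 0.22*x^2 + 7.27*x - 4.58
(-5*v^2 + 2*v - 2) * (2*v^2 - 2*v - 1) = -10*v^4 + 14*v^3 - 3*v^2 + 2*v + 2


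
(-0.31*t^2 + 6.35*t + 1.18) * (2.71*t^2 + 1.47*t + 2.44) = -0.8401*t^4 + 16.7528*t^3 + 11.7759*t^2 + 17.2286*t + 2.8792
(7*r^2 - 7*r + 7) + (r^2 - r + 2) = 8*r^2 - 8*r + 9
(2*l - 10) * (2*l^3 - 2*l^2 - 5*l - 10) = 4*l^4 - 24*l^3 + 10*l^2 + 30*l + 100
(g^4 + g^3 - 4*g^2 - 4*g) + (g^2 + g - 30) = g^4 + g^3 - 3*g^2 - 3*g - 30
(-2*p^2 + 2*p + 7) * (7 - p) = 2*p^3 - 16*p^2 + 7*p + 49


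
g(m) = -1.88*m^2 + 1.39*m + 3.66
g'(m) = 1.39 - 3.76*m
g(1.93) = -0.66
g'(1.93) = -5.87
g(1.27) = 2.39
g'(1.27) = -3.39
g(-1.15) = -0.42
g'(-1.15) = 5.71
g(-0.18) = 3.35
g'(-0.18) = 2.07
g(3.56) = -15.22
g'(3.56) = -12.00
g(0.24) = 3.89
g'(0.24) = 0.49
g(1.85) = -0.20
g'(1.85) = -5.57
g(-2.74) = -14.26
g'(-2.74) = 11.69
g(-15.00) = -440.19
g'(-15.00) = 57.79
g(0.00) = 3.66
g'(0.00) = 1.39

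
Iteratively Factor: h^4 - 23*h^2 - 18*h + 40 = (h - 1)*(h^3 + h^2 - 22*h - 40) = (h - 1)*(h + 2)*(h^2 - h - 20) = (h - 5)*(h - 1)*(h + 2)*(h + 4)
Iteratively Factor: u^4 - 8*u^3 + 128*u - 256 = (u - 4)*(u^3 - 4*u^2 - 16*u + 64) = (u - 4)^2*(u^2 - 16) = (u - 4)^3*(u + 4)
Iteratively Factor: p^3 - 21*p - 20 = (p - 5)*(p^2 + 5*p + 4) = (p - 5)*(p + 1)*(p + 4)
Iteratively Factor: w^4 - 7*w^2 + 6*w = (w + 3)*(w^3 - 3*w^2 + 2*w) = w*(w + 3)*(w^2 - 3*w + 2) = w*(w - 1)*(w + 3)*(w - 2)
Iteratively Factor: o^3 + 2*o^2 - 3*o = (o + 3)*(o^2 - o) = (o - 1)*(o + 3)*(o)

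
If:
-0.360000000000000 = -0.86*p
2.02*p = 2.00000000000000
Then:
No Solution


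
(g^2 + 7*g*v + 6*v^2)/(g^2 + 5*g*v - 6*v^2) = (-g - v)/(-g + v)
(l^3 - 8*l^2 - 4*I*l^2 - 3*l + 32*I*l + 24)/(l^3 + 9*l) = (l^2 - l*(8 + I) + 8*I)/(l*(l + 3*I))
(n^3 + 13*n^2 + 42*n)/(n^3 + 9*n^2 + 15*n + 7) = n*(n + 6)/(n^2 + 2*n + 1)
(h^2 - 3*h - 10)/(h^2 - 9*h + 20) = (h + 2)/(h - 4)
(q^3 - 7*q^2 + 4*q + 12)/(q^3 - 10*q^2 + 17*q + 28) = (q^2 - 8*q + 12)/(q^2 - 11*q + 28)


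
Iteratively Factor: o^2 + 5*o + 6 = (o + 3)*(o + 2)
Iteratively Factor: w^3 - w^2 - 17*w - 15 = (w - 5)*(w^2 + 4*w + 3) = (w - 5)*(w + 3)*(w + 1)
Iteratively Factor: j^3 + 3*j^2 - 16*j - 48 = (j + 3)*(j^2 - 16) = (j + 3)*(j + 4)*(j - 4)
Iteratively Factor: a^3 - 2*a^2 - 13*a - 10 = (a + 1)*(a^2 - 3*a - 10) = (a - 5)*(a + 1)*(a + 2)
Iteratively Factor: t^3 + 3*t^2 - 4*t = (t - 1)*(t^2 + 4*t) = t*(t - 1)*(t + 4)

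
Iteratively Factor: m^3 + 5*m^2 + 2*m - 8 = (m - 1)*(m^2 + 6*m + 8) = (m - 1)*(m + 2)*(m + 4)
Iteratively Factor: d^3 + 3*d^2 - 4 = (d - 1)*(d^2 + 4*d + 4) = (d - 1)*(d + 2)*(d + 2)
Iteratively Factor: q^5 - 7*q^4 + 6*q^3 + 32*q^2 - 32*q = (q - 4)*(q^4 - 3*q^3 - 6*q^2 + 8*q) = (q - 4)*(q + 2)*(q^3 - 5*q^2 + 4*q) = (q - 4)^2*(q + 2)*(q^2 - q) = (q - 4)^2*(q - 1)*(q + 2)*(q)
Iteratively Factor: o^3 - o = (o + 1)*(o^2 - o) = o*(o + 1)*(o - 1)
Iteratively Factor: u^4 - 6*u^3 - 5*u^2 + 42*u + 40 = (u - 5)*(u^3 - u^2 - 10*u - 8) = (u - 5)*(u + 2)*(u^2 - 3*u - 4) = (u - 5)*(u + 1)*(u + 2)*(u - 4)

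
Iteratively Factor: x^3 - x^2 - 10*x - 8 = (x + 1)*(x^2 - 2*x - 8) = (x - 4)*(x + 1)*(x + 2)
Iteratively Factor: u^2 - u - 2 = (u + 1)*(u - 2)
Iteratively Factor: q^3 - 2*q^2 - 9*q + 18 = (q - 3)*(q^2 + q - 6) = (q - 3)*(q - 2)*(q + 3)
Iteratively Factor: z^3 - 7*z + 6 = (z - 1)*(z^2 + z - 6) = (z - 2)*(z - 1)*(z + 3)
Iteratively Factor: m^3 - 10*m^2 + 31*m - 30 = (m - 5)*(m^2 - 5*m + 6) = (m - 5)*(m - 2)*(m - 3)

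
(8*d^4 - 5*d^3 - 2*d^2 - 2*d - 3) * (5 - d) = -8*d^5 + 45*d^4 - 23*d^3 - 8*d^2 - 7*d - 15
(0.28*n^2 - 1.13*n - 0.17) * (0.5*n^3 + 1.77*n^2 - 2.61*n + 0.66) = 0.14*n^5 - 0.0693999999999999*n^4 - 2.8159*n^3 + 2.8332*n^2 - 0.3021*n - 0.1122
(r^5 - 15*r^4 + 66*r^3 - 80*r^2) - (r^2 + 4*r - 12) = r^5 - 15*r^4 + 66*r^3 - 81*r^2 - 4*r + 12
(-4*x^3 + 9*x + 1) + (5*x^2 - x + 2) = -4*x^3 + 5*x^2 + 8*x + 3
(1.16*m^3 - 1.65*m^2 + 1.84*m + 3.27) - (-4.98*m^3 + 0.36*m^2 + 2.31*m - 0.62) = 6.14*m^3 - 2.01*m^2 - 0.47*m + 3.89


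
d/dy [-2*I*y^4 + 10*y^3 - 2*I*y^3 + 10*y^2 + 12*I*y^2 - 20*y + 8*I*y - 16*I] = -8*I*y^3 + y^2*(30 - 6*I) + y*(20 + 24*I) - 20 + 8*I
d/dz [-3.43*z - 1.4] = -3.43000000000000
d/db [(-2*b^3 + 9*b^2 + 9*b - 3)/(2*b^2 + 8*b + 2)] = (-2*b^4 - 16*b^3 + 21*b^2 + 24*b + 21)/(2*(b^4 + 8*b^3 + 18*b^2 + 8*b + 1))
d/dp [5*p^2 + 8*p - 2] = 10*p + 8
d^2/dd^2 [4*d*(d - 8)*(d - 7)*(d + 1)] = 48*d^2 - 336*d + 328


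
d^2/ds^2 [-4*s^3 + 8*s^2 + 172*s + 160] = 16 - 24*s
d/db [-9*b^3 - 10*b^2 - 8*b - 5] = -27*b^2 - 20*b - 8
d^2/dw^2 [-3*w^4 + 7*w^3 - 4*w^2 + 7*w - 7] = -36*w^2 + 42*w - 8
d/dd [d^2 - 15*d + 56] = 2*d - 15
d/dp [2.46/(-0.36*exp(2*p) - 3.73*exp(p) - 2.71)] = (1.7712*exp(p) + 9.1758)*exp(p)/(0.36*exp(2*p) + 3.73*exp(p) + 2.71)^2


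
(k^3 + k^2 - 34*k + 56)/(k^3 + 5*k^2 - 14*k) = (k - 4)/k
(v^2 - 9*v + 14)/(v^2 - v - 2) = (v - 7)/(v + 1)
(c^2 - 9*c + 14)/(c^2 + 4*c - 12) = (c - 7)/(c + 6)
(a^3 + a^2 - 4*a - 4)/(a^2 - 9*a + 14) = (a^2 + 3*a + 2)/(a - 7)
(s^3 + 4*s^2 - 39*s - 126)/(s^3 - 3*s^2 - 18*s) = (s + 7)/s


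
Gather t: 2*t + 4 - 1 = 2*t + 3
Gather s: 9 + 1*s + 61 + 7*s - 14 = 8*s + 56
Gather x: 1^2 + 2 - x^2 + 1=4 - x^2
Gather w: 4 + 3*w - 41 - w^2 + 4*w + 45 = -w^2 + 7*w + 8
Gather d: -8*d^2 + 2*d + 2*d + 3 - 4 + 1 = -8*d^2 + 4*d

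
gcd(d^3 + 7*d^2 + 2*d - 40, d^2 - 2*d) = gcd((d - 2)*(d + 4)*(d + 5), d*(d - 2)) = d - 2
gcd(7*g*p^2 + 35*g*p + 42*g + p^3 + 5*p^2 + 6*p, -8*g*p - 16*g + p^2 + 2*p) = p + 2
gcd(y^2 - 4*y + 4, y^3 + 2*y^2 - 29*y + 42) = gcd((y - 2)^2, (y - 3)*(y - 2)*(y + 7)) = y - 2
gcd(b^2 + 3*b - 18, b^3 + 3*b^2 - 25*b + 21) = b - 3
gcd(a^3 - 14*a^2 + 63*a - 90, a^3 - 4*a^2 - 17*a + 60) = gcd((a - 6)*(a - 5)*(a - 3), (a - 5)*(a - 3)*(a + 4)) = a^2 - 8*a + 15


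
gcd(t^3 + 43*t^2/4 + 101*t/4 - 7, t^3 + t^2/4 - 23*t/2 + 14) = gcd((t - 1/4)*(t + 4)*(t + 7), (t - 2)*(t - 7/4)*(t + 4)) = t + 4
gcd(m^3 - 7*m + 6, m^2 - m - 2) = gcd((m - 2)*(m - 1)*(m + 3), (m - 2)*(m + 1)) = m - 2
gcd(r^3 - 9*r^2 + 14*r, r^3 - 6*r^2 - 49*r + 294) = r - 7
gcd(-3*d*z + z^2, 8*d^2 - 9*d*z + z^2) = 1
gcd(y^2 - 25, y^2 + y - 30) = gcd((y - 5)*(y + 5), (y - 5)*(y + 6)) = y - 5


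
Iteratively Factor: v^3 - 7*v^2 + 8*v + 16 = (v - 4)*(v^2 - 3*v - 4) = (v - 4)^2*(v + 1)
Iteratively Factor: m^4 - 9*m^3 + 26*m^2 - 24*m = (m)*(m^3 - 9*m^2 + 26*m - 24) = m*(m - 2)*(m^2 - 7*m + 12) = m*(m - 3)*(m - 2)*(m - 4)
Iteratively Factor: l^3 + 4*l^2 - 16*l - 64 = (l + 4)*(l^2 - 16) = (l - 4)*(l + 4)*(l + 4)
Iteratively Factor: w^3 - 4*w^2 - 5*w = (w)*(w^2 - 4*w - 5) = w*(w - 5)*(w + 1)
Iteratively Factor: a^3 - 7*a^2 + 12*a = (a - 3)*(a^2 - 4*a) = (a - 4)*(a - 3)*(a)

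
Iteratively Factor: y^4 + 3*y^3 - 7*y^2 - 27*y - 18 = (y - 3)*(y^3 + 6*y^2 + 11*y + 6) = (y - 3)*(y + 2)*(y^2 + 4*y + 3) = (y - 3)*(y + 1)*(y + 2)*(y + 3)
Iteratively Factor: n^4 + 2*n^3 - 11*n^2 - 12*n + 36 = (n + 3)*(n^3 - n^2 - 8*n + 12) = (n - 2)*(n + 3)*(n^2 + n - 6) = (n - 2)^2*(n + 3)*(n + 3)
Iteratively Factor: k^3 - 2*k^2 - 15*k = (k - 5)*(k^2 + 3*k) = (k - 5)*(k + 3)*(k)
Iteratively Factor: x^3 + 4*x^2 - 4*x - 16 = (x - 2)*(x^2 + 6*x + 8) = (x - 2)*(x + 4)*(x + 2)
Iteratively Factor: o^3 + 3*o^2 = (o)*(o^2 + 3*o) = o*(o + 3)*(o)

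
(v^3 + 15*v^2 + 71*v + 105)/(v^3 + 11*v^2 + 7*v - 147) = (v^2 + 8*v + 15)/(v^2 + 4*v - 21)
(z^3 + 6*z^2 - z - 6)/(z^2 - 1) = z + 6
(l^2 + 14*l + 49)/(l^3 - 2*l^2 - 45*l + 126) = (l + 7)/(l^2 - 9*l + 18)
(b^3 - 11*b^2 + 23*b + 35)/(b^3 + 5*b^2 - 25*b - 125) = (b^2 - 6*b - 7)/(b^2 + 10*b + 25)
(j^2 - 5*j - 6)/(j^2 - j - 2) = (j - 6)/(j - 2)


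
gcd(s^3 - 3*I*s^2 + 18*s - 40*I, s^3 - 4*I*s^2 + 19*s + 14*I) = 1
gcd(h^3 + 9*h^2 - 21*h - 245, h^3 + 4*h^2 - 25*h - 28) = h + 7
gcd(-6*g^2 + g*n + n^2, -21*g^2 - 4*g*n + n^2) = 3*g + n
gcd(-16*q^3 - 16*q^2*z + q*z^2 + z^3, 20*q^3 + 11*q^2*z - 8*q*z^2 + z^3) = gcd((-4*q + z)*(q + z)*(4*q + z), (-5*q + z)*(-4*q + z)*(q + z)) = -4*q^2 - 3*q*z + z^2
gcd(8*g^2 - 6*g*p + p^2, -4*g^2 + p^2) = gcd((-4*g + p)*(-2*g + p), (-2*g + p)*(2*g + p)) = -2*g + p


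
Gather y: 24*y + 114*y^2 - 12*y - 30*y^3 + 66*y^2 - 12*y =-30*y^3 + 180*y^2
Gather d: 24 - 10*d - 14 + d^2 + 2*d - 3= d^2 - 8*d + 7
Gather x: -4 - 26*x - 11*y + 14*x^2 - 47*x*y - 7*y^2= 14*x^2 + x*(-47*y - 26) - 7*y^2 - 11*y - 4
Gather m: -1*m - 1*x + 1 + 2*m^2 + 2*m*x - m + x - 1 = 2*m^2 + m*(2*x - 2)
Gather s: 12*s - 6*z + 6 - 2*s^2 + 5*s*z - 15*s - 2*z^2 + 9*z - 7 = -2*s^2 + s*(5*z - 3) - 2*z^2 + 3*z - 1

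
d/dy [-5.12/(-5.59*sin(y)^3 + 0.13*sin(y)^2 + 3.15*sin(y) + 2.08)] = (-85.8624*sin(y)^2 + 1.3312*sin(y) + 16.128)*cos(y)/(-5.59*sin(y)^3 + 0.13*sin(y)^2 + 3.15*sin(y) + 2.08)^2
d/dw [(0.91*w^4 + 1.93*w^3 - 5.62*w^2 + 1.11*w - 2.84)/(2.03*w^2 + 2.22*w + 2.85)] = (3.6946*w^5 + 9.9785*w^4 + 18.9432*w^3 + 1.7718*w^2 - 20.5036*w + 9.4683)/(4.1209*w^4 + 9.0132*w^3 + 16.4994*w^2 + 12.654*w + 8.1225)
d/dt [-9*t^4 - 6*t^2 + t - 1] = -36*t^3 - 12*t + 1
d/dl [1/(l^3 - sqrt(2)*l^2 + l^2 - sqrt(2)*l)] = (-3*l^2 - 2*l + 2*sqrt(2)*l + sqrt(2))/(l^2*(l^2 - sqrt(2)*l + l - sqrt(2))^2)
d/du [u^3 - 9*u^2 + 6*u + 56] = 3*u^2 - 18*u + 6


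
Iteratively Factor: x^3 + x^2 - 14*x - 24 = (x + 2)*(x^2 - x - 12) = (x - 4)*(x + 2)*(x + 3)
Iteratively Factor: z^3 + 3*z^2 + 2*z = (z)*(z^2 + 3*z + 2) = z*(z + 1)*(z + 2)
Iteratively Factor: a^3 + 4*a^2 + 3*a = (a + 3)*(a^2 + a) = a*(a + 3)*(a + 1)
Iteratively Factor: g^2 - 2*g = (g - 2)*(g)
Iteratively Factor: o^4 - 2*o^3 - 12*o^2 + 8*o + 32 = (o + 2)*(o^3 - 4*o^2 - 4*o + 16) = (o + 2)^2*(o^2 - 6*o + 8) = (o - 4)*(o + 2)^2*(o - 2)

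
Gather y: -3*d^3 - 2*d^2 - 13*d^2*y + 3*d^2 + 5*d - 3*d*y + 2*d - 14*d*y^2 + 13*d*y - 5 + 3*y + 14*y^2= -3*d^3 + d^2 + 7*d + y^2*(14 - 14*d) + y*(-13*d^2 + 10*d + 3) - 5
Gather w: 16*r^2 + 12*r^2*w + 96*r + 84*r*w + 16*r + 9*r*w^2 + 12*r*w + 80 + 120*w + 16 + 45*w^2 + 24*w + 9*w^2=16*r^2 + 112*r + w^2*(9*r + 54) + w*(12*r^2 + 96*r + 144) + 96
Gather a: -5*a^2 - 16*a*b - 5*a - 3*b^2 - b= -5*a^2 + a*(-16*b - 5) - 3*b^2 - b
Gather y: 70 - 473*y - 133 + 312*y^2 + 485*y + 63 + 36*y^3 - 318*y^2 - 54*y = 36*y^3 - 6*y^2 - 42*y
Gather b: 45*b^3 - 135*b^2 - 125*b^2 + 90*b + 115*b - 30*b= 45*b^3 - 260*b^2 + 175*b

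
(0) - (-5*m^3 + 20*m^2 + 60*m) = 5*m^3 - 20*m^2 - 60*m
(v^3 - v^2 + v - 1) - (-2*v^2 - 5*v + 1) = v^3 + v^2 + 6*v - 2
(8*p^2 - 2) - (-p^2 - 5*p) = 9*p^2 + 5*p - 2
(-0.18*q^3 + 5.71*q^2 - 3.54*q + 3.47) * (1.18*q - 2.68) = -0.2124*q^4 + 7.2202*q^3 - 19.48*q^2 + 13.5818*q - 9.2996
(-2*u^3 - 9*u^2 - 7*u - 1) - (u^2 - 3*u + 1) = -2*u^3 - 10*u^2 - 4*u - 2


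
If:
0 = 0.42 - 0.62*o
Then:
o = 0.68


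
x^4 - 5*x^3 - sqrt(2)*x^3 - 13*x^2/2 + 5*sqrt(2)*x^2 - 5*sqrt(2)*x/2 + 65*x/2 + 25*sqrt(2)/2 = (x - 5)*(x - 5*sqrt(2)/2)*(x + sqrt(2)/2)*(x + sqrt(2))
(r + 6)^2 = r^2 + 12*r + 36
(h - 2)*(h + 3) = h^2 + h - 6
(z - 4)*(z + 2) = z^2 - 2*z - 8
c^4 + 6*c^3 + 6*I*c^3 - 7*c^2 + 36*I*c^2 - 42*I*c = c*(c - 1)*(c + 7)*(c + 6*I)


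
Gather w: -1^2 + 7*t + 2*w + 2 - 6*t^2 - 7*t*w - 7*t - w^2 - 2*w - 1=-6*t^2 - 7*t*w - w^2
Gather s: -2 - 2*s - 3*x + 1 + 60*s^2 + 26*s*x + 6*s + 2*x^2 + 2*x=60*s^2 + s*(26*x + 4) + 2*x^2 - x - 1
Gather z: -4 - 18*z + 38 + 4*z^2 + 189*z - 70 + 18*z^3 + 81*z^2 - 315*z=18*z^3 + 85*z^2 - 144*z - 36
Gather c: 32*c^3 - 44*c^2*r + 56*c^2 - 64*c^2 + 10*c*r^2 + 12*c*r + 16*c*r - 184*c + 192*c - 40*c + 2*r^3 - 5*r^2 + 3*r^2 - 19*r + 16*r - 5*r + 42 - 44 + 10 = 32*c^3 + c^2*(-44*r - 8) + c*(10*r^2 + 28*r - 32) + 2*r^3 - 2*r^2 - 8*r + 8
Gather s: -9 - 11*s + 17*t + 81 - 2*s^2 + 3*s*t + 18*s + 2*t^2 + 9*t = -2*s^2 + s*(3*t + 7) + 2*t^2 + 26*t + 72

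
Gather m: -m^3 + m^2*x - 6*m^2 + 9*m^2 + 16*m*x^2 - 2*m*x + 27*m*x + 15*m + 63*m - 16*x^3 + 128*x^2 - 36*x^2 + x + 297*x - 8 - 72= -m^3 + m^2*(x + 3) + m*(16*x^2 + 25*x + 78) - 16*x^3 + 92*x^2 + 298*x - 80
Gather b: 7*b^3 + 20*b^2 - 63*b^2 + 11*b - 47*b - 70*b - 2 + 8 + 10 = 7*b^3 - 43*b^2 - 106*b + 16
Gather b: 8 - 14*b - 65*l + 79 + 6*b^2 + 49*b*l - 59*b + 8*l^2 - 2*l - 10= 6*b^2 + b*(49*l - 73) + 8*l^2 - 67*l + 77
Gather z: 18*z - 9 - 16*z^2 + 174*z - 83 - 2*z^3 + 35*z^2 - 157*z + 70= -2*z^3 + 19*z^2 + 35*z - 22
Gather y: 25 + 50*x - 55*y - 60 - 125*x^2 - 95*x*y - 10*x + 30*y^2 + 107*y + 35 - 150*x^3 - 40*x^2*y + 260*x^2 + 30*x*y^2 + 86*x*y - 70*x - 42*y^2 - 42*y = -150*x^3 + 135*x^2 - 30*x + y^2*(30*x - 12) + y*(-40*x^2 - 9*x + 10)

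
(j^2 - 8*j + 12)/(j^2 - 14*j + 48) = (j - 2)/(j - 8)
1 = 1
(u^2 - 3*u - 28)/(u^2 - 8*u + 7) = (u + 4)/(u - 1)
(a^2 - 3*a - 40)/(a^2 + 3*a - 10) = (a - 8)/(a - 2)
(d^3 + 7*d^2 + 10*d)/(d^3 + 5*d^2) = (d + 2)/d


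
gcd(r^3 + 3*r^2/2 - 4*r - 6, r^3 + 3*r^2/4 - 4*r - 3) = r^2 - 4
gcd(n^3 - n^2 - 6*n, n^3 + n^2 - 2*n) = n^2 + 2*n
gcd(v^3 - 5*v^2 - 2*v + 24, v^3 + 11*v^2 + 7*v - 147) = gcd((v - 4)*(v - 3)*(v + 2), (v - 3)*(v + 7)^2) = v - 3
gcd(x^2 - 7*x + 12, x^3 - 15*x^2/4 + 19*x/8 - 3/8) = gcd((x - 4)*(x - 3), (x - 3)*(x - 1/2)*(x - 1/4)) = x - 3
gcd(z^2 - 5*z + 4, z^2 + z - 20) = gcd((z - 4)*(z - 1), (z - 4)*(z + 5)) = z - 4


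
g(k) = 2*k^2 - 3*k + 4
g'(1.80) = 4.20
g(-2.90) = 29.52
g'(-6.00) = -27.00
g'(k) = 4*k - 3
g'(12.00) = 45.00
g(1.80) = 5.08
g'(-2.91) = -14.64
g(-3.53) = 39.51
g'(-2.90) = -14.60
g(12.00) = 256.00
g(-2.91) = 29.67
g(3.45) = 17.46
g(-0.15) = 4.50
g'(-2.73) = -13.92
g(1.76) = 4.92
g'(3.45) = 10.80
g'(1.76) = 4.04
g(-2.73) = 27.10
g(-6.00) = 94.00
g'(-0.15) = -3.60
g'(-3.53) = -17.12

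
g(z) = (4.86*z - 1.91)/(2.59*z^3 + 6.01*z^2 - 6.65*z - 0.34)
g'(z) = (4.86*z - 1.91)*(-7.77*z^2 - 12.02*z + 6.65)/(2.59*z^3 + 6.01*z^2 - 6.65*z - 0.34)^2 + 4.86/(2.59*z^3 + 6.01*z^2 - 6.65*z - 0.34)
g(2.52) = 0.17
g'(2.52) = -0.12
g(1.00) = 1.83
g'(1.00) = -11.94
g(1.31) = 0.63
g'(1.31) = -1.31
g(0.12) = 1.27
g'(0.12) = -10.81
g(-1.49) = -0.64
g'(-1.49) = 0.01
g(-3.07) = -9.46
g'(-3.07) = 160.58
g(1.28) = 0.67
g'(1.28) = -1.48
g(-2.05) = -0.73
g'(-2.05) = 0.36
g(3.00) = 0.12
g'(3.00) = -0.07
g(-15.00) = 0.01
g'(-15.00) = 0.00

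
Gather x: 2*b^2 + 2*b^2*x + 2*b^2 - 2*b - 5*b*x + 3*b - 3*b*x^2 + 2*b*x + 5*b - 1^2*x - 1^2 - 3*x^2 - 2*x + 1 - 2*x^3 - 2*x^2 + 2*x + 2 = 4*b^2 + 6*b - 2*x^3 + x^2*(-3*b - 5) + x*(2*b^2 - 3*b - 1) + 2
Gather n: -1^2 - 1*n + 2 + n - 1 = 0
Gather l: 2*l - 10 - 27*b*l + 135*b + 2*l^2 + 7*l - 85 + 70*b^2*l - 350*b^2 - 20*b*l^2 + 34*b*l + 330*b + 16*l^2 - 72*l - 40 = -350*b^2 + 465*b + l^2*(18 - 20*b) + l*(70*b^2 + 7*b - 63) - 135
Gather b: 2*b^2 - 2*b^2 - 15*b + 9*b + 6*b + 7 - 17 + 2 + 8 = 0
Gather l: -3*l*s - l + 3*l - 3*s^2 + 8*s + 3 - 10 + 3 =l*(2 - 3*s) - 3*s^2 + 8*s - 4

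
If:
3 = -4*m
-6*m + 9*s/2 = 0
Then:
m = -3/4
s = -1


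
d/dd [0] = 0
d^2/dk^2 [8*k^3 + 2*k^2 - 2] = 48*k + 4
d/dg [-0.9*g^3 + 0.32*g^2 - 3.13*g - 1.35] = -2.7*g^2 + 0.64*g - 3.13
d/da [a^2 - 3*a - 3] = 2*a - 3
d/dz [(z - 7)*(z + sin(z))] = z + (z - 7)*(cos(z) + 1) + sin(z)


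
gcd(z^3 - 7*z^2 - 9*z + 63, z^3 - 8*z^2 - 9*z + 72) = z^2 - 9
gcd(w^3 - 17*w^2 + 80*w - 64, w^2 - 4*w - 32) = w - 8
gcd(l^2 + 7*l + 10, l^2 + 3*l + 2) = l + 2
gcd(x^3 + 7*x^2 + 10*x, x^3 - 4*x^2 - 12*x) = x^2 + 2*x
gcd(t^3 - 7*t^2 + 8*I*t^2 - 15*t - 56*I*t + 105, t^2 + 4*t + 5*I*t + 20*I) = t + 5*I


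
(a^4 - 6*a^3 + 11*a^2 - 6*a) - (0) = a^4 - 6*a^3 + 11*a^2 - 6*a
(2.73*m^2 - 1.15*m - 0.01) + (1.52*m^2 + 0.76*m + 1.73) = 4.25*m^2 - 0.39*m + 1.72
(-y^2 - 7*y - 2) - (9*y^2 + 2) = -10*y^2 - 7*y - 4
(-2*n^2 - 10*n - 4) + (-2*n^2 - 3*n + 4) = -4*n^2 - 13*n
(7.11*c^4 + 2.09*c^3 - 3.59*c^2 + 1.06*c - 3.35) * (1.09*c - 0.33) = 7.7499*c^5 - 0.0682000000000005*c^4 - 4.6028*c^3 + 2.3401*c^2 - 4.0013*c + 1.1055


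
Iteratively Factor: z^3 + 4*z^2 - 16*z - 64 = (z + 4)*(z^2 - 16) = (z - 4)*(z + 4)*(z + 4)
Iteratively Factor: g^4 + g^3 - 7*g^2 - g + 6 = (g + 3)*(g^3 - 2*g^2 - g + 2) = (g + 1)*(g + 3)*(g^2 - 3*g + 2) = (g - 1)*(g + 1)*(g + 3)*(g - 2)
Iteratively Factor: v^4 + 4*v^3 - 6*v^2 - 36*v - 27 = (v + 3)*(v^3 + v^2 - 9*v - 9) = (v + 1)*(v + 3)*(v^2 - 9) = (v + 1)*(v + 3)^2*(v - 3)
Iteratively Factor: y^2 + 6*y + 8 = (y + 2)*(y + 4)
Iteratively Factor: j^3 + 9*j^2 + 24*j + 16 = (j + 1)*(j^2 + 8*j + 16) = (j + 1)*(j + 4)*(j + 4)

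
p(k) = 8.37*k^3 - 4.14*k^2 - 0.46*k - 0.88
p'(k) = 25.11*k^2 - 8.28*k - 0.46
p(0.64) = -0.68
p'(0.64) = 4.53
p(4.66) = 754.07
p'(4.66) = 506.23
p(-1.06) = -15.01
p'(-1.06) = 36.53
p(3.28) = 248.43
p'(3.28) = 242.53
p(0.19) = -1.06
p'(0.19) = -1.13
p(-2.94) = -248.01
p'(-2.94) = 240.92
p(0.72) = -0.23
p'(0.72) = 6.60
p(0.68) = -0.48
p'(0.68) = 5.52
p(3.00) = 186.47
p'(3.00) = 200.69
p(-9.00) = -6433.81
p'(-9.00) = 2107.97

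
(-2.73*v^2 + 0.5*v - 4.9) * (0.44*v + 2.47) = -1.2012*v^3 - 6.5231*v^2 - 0.921*v - 12.103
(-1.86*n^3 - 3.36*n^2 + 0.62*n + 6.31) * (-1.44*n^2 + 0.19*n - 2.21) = 2.6784*n^5 + 4.485*n^4 + 2.5794*n^3 - 1.543*n^2 - 0.1713*n - 13.9451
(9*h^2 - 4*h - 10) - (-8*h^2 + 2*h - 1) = 17*h^2 - 6*h - 9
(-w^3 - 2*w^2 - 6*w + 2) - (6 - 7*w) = -w^3 - 2*w^2 + w - 4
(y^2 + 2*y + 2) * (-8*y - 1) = -8*y^3 - 17*y^2 - 18*y - 2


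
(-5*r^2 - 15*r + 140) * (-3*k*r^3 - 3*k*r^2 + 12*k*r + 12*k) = 15*k*r^5 + 60*k*r^4 - 435*k*r^3 - 660*k*r^2 + 1500*k*r + 1680*k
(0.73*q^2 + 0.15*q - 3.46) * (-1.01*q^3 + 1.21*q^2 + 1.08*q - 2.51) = -0.7373*q^5 + 0.7318*q^4 + 4.4645*q^3 - 5.8569*q^2 - 4.1133*q + 8.6846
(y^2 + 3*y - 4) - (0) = y^2 + 3*y - 4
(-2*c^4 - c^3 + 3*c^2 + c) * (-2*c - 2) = 4*c^5 + 6*c^4 - 4*c^3 - 8*c^2 - 2*c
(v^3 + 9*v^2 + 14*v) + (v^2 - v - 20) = v^3 + 10*v^2 + 13*v - 20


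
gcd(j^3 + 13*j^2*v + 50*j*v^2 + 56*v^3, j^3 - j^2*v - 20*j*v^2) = j + 4*v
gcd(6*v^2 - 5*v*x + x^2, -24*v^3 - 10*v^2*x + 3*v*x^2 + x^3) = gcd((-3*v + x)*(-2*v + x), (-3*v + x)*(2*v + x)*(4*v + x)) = -3*v + x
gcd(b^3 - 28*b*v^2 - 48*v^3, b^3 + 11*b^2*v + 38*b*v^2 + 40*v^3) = b^2 + 6*b*v + 8*v^2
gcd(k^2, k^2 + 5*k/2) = k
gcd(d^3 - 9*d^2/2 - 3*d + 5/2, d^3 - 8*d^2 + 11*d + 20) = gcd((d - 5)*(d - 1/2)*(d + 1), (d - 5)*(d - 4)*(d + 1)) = d^2 - 4*d - 5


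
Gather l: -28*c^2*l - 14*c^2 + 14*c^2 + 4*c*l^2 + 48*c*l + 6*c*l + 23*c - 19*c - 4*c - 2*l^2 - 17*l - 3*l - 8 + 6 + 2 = l^2*(4*c - 2) + l*(-28*c^2 + 54*c - 20)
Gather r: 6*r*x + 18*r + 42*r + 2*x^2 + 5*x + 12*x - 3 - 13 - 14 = r*(6*x + 60) + 2*x^2 + 17*x - 30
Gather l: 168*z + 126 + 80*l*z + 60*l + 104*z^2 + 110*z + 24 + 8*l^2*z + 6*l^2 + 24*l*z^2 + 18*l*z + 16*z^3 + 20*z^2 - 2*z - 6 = l^2*(8*z + 6) + l*(24*z^2 + 98*z + 60) + 16*z^3 + 124*z^2 + 276*z + 144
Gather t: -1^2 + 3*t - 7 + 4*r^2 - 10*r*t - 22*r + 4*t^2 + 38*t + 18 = 4*r^2 - 22*r + 4*t^2 + t*(41 - 10*r) + 10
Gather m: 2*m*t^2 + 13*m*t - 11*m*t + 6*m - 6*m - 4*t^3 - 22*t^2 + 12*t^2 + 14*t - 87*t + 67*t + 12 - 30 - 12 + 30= m*(2*t^2 + 2*t) - 4*t^3 - 10*t^2 - 6*t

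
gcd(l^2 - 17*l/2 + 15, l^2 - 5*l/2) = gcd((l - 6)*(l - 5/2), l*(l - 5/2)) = l - 5/2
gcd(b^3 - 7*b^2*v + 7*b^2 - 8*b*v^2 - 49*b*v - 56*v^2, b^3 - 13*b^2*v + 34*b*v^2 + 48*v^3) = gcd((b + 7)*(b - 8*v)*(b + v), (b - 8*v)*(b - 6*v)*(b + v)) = -b^2 + 7*b*v + 8*v^2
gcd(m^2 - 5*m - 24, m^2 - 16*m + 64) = m - 8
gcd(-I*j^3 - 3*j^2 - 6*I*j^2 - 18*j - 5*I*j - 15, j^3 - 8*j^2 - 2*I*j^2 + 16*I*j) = 1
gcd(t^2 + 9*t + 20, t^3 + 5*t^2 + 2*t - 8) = t + 4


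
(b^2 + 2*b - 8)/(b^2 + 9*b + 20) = (b - 2)/(b + 5)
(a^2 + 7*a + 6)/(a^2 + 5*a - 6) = (a + 1)/(a - 1)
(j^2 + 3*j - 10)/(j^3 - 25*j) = (j - 2)/(j*(j - 5))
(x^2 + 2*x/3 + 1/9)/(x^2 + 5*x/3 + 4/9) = (3*x + 1)/(3*x + 4)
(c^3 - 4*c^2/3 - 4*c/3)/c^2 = c - 4/3 - 4/(3*c)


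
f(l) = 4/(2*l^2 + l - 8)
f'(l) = 4*(-4*l - 1)/(2*l^2 + l - 8)^2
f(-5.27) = 0.09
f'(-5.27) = 0.04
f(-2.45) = 2.57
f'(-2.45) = 14.56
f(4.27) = 0.12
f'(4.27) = -0.07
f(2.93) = 0.33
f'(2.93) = -0.35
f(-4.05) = 0.19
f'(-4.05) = 0.14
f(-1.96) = -1.76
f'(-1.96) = 5.28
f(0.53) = -0.58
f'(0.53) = -0.26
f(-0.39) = -0.49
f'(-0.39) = 0.03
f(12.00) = 0.01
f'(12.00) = 0.00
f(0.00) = -0.50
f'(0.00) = -0.06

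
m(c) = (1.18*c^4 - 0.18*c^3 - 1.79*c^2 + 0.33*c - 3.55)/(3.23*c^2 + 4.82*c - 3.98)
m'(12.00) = 8.18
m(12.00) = 46.05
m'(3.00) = 1.72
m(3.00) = 1.82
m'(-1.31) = 0.86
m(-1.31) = 0.67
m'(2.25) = 1.28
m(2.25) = 0.70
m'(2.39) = 1.35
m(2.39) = 0.89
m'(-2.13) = 636.36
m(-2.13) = 33.50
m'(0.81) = 9.53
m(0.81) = -1.98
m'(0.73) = 23.43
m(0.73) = -3.17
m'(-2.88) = -0.50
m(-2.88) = 7.41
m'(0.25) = 3.68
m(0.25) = 1.39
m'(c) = (-6.46*c - 4.82)*(1.18*c^4 - 0.18*c^3 - 1.79*c^2 + 0.33*c - 3.55)/(3.23*c^2 + 4.82*c - 3.98)^2 + (4.72*c^3 - 0.54*c^2 - 3.58*c + 0.33)/(3.23*c^2 + 4.82*c - 3.98)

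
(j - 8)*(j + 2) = j^2 - 6*j - 16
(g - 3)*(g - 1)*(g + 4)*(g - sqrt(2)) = g^4 - sqrt(2)*g^3 - 13*g^2 + 12*g + 13*sqrt(2)*g - 12*sqrt(2)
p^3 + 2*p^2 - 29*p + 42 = (p - 3)*(p - 2)*(p + 7)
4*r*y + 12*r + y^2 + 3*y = (4*r + y)*(y + 3)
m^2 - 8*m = m*(m - 8)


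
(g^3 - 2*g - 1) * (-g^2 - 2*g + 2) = -g^5 - 2*g^4 + 4*g^3 + 5*g^2 - 2*g - 2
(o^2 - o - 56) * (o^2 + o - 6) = o^4 - 63*o^2 - 50*o + 336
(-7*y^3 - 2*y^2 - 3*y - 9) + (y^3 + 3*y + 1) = -6*y^3 - 2*y^2 - 8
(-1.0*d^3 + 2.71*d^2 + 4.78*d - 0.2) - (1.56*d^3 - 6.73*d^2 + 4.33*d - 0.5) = -2.56*d^3 + 9.44*d^2 + 0.45*d + 0.3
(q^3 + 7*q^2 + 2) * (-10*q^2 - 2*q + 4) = -10*q^5 - 72*q^4 - 10*q^3 + 8*q^2 - 4*q + 8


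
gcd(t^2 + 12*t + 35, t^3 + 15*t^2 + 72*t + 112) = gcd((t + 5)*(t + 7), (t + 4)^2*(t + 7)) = t + 7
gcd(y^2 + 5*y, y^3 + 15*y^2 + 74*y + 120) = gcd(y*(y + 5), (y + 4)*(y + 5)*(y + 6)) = y + 5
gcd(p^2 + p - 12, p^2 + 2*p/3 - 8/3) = 1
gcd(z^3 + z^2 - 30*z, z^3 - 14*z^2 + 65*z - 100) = z - 5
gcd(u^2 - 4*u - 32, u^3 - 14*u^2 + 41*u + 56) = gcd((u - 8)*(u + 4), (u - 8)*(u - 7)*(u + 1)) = u - 8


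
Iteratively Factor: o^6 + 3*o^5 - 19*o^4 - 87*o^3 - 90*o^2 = (o)*(o^5 + 3*o^4 - 19*o^3 - 87*o^2 - 90*o) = o*(o + 3)*(o^4 - 19*o^2 - 30*o) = o^2*(o + 3)*(o^3 - 19*o - 30) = o^2*(o + 2)*(o + 3)*(o^2 - 2*o - 15) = o^2*(o - 5)*(o + 2)*(o + 3)*(o + 3)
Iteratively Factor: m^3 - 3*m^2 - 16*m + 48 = (m - 3)*(m^2 - 16) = (m - 4)*(m - 3)*(m + 4)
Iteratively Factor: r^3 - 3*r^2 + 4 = (r - 2)*(r^2 - r - 2) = (r - 2)*(r + 1)*(r - 2)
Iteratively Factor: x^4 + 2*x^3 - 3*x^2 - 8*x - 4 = (x + 2)*(x^3 - 3*x - 2) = (x - 2)*(x + 2)*(x^2 + 2*x + 1) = (x - 2)*(x + 1)*(x + 2)*(x + 1)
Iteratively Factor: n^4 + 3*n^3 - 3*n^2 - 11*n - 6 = (n + 1)*(n^3 + 2*n^2 - 5*n - 6) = (n + 1)*(n + 3)*(n^2 - n - 2) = (n + 1)^2*(n + 3)*(n - 2)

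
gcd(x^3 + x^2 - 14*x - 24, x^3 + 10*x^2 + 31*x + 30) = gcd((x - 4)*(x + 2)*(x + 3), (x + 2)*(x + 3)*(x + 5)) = x^2 + 5*x + 6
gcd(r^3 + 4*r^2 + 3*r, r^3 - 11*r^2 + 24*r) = r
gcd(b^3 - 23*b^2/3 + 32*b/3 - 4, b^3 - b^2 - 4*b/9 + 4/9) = b^2 - 5*b/3 + 2/3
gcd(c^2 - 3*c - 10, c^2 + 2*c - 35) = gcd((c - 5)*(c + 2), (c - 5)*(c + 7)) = c - 5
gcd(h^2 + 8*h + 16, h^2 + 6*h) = 1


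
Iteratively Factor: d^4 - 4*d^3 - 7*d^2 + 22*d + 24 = (d - 4)*(d^3 - 7*d - 6) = (d - 4)*(d + 2)*(d^2 - 2*d - 3) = (d - 4)*(d + 1)*(d + 2)*(d - 3)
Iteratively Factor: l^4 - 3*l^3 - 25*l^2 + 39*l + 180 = (l + 3)*(l^3 - 6*l^2 - 7*l + 60) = (l - 5)*(l + 3)*(l^2 - l - 12) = (l - 5)*(l + 3)^2*(l - 4)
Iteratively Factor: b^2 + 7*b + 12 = (b + 3)*(b + 4)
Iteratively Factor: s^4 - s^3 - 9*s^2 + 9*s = (s + 3)*(s^3 - 4*s^2 + 3*s) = (s - 1)*(s + 3)*(s^2 - 3*s) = (s - 3)*(s - 1)*(s + 3)*(s)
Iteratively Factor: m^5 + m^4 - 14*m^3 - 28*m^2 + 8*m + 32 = (m + 2)*(m^4 - m^3 - 12*m^2 - 4*m + 16) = (m - 1)*(m + 2)*(m^3 - 12*m - 16) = (m - 4)*(m - 1)*(m + 2)*(m^2 + 4*m + 4) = (m - 4)*(m - 1)*(m + 2)^2*(m + 2)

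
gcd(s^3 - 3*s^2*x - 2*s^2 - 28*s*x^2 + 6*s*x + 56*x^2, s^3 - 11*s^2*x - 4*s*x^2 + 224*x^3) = -s^2 + 3*s*x + 28*x^2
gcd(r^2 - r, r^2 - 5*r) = r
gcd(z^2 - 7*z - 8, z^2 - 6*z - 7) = z + 1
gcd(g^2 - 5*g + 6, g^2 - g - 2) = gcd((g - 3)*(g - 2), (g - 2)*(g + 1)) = g - 2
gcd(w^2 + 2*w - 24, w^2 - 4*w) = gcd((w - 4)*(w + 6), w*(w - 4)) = w - 4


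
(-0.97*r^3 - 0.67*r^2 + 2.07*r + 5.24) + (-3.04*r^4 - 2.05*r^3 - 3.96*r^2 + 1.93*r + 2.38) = -3.04*r^4 - 3.02*r^3 - 4.63*r^2 + 4.0*r + 7.62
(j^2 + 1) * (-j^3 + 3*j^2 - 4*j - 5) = -j^5 + 3*j^4 - 5*j^3 - 2*j^2 - 4*j - 5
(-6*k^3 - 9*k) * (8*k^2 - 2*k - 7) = -48*k^5 + 12*k^4 - 30*k^3 + 18*k^2 + 63*k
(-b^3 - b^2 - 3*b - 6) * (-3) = 3*b^3 + 3*b^2 + 9*b + 18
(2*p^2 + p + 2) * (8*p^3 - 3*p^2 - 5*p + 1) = 16*p^5 + 2*p^4 + 3*p^3 - 9*p^2 - 9*p + 2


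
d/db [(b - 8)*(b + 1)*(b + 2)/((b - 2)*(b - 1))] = (b^4 - 6*b^3 + 43*b^2 + 12*b - 92)/(b^4 - 6*b^3 + 13*b^2 - 12*b + 4)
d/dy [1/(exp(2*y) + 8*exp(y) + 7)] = 2*(-exp(y) - 4)*exp(y)/(exp(2*y) + 8*exp(y) + 7)^2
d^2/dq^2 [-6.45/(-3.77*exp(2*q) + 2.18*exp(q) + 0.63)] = ((14.061 - 97.266*exp(q))*(-3.77*exp(2*q) + 2.18*exp(q) + 0.63) - 6.45*(7.54*exp(q) - 2.18)*(15.08*exp(q) - 4.36)*exp(q))*exp(q)/(-3.77*exp(2*q) + 2.18*exp(q) + 0.63)^3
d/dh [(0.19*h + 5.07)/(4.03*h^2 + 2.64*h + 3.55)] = (0.7657*h^2 + 0.5016*h - (0.19*h + 5.07)*(8.06*h + 2.64) + 0.6745)/(4.03*h^2 + 2.64*h + 3.55)^2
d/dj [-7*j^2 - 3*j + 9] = -14*j - 3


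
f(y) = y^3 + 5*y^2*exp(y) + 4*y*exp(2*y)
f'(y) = 5*y^2*exp(y) + 3*y^2 + 8*y*exp(2*y) + 10*y*exp(y) + 4*exp(2*y)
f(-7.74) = -463.55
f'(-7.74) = 179.82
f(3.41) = 14293.32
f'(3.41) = 31478.58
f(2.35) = 1336.01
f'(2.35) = 3059.31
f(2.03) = 636.00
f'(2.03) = 1497.21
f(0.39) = 4.59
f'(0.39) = 22.87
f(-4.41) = -84.59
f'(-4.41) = 58.99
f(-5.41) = -157.69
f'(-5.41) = 88.22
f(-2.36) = -10.60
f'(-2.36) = 16.98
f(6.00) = 3978948.18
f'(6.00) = 8560180.06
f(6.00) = 3978948.18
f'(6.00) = 8560180.06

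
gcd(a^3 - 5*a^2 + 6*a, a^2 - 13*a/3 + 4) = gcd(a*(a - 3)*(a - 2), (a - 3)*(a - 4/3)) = a - 3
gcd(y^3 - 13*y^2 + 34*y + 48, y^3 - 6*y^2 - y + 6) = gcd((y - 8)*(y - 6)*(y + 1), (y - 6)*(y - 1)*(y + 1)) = y^2 - 5*y - 6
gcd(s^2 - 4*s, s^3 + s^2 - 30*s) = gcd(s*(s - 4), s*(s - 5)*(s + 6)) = s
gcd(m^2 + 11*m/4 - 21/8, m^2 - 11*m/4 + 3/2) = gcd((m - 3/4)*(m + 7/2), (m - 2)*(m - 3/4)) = m - 3/4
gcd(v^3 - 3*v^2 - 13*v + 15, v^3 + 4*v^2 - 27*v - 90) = v^2 - 2*v - 15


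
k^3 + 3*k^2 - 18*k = k*(k - 3)*(k + 6)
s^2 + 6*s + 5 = (s + 1)*(s + 5)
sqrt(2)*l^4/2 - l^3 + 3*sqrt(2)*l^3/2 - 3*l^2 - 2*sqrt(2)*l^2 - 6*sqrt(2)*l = l*(l + 3)*(l - 2*sqrt(2))*(sqrt(2)*l/2 + 1)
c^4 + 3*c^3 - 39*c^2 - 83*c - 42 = (c - 6)*(c + 1)^2*(c + 7)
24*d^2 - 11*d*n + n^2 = (-8*d + n)*(-3*d + n)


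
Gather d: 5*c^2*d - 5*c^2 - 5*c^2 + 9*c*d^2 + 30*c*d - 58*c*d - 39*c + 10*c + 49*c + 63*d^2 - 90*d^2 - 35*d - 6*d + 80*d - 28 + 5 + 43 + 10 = -10*c^2 + 20*c + d^2*(9*c - 27) + d*(5*c^2 - 28*c + 39) + 30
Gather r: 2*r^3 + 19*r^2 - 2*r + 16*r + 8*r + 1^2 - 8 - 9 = 2*r^3 + 19*r^2 + 22*r - 16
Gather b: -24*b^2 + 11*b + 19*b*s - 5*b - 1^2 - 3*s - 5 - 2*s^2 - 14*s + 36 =-24*b^2 + b*(19*s + 6) - 2*s^2 - 17*s + 30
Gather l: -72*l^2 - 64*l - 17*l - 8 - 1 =-72*l^2 - 81*l - 9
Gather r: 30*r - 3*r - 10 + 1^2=27*r - 9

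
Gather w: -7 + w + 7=w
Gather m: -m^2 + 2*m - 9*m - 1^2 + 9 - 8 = -m^2 - 7*m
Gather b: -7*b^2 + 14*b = -7*b^2 + 14*b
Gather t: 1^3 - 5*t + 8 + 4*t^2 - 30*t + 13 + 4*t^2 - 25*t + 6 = 8*t^2 - 60*t + 28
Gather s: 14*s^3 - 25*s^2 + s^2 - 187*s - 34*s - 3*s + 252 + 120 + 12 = 14*s^3 - 24*s^2 - 224*s + 384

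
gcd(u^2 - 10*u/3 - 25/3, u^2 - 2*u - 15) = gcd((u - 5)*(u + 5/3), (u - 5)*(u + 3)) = u - 5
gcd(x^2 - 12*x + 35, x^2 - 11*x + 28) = x - 7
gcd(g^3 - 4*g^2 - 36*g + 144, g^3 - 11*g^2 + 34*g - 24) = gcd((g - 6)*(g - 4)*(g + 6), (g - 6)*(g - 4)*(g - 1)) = g^2 - 10*g + 24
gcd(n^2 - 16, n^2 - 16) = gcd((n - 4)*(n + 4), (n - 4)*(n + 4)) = n^2 - 16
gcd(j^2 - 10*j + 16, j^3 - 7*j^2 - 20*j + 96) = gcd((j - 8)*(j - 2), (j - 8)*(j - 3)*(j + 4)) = j - 8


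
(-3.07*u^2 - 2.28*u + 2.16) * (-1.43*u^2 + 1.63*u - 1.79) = 4.3901*u^4 - 1.7437*u^3 - 1.3099*u^2 + 7.602*u - 3.8664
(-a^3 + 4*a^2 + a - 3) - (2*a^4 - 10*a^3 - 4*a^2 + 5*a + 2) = -2*a^4 + 9*a^3 + 8*a^2 - 4*a - 5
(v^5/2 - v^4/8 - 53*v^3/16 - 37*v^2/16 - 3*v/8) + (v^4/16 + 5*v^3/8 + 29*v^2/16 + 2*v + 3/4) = v^5/2 - v^4/16 - 43*v^3/16 - v^2/2 + 13*v/8 + 3/4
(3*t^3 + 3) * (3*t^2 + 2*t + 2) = 9*t^5 + 6*t^4 + 6*t^3 + 9*t^2 + 6*t + 6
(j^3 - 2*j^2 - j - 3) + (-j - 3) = j^3 - 2*j^2 - 2*j - 6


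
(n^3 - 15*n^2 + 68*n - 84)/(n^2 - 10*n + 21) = (n^2 - 8*n + 12)/(n - 3)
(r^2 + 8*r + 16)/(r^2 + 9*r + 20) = (r + 4)/(r + 5)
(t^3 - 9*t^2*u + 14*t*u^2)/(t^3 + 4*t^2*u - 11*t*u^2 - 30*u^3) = t*(t^2 - 9*t*u + 14*u^2)/(t^3 + 4*t^2*u - 11*t*u^2 - 30*u^3)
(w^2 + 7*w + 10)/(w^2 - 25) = (w + 2)/(w - 5)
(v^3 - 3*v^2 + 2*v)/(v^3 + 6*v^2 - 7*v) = (v - 2)/(v + 7)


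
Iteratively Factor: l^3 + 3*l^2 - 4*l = (l)*(l^2 + 3*l - 4) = l*(l - 1)*(l + 4)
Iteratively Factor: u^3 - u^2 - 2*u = (u - 2)*(u^2 + u) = u*(u - 2)*(u + 1)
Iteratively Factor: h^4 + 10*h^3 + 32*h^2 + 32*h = (h + 2)*(h^3 + 8*h^2 + 16*h) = (h + 2)*(h + 4)*(h^2 + 4*h) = h*(h + 2)*(h + 4)*(h + 4)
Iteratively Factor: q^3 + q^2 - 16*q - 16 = (q + 4)*(q^2 - 3*q - 4) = (q - 4)*(q + 4)*(q + 1)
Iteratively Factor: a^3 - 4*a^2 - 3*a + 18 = (a + 2)*(a^2 - 6*a + 9) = (a - 3)*(a + 2)*(a - 3)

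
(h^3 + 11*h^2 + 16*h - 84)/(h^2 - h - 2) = (h^2 + 13*h + 42)/(h + 1)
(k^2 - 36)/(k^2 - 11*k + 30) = (k + 6)/(k - 5)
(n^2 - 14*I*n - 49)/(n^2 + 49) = (n - 7*I)/(n + 7*I)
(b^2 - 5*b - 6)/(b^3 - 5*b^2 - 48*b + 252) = (b + 1)/(b^2 + b - 42)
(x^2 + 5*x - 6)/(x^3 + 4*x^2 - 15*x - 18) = (x - 1)/(x^2 - 2*x - 3)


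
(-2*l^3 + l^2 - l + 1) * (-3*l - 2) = 6*l^4 + l^3 + l^2 - l - 2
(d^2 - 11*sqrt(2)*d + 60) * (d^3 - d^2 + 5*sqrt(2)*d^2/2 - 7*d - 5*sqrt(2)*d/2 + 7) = d^5 - 17*sqrt(2)*d^4/2 - d^4 - 2*d^3 + 17*sqrt(2)*d^3/2 + 2*d^2 + 227*sqrt(2)*d^2 - 420*d - 227*sqrt(2)*d + 420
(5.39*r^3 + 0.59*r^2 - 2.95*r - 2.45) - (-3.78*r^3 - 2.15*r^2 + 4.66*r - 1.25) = 9.17*r^3 + 2.74*r^2 - 7.61*r - 1.2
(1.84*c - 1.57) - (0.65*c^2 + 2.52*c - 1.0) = -0.65*c^2 - 0.68*c - 0.57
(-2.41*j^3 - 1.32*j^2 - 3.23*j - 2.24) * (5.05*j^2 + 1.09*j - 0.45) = -12.1705*j^5 - 9.2929*j^4 - 16.6658*j^3 - 14.2387*j^2 - 0.9881*j + 1.008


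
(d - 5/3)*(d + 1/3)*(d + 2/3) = d^3 - 2*d^2/3 - 13*d/9 - 10/27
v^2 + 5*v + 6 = (v + 2)*(v + 3)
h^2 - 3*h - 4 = (h - 4)*(h + 1)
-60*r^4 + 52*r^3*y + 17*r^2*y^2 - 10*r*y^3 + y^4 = (-6*r + y)*(-5*r + y)*(-r + y)*(2*r + y)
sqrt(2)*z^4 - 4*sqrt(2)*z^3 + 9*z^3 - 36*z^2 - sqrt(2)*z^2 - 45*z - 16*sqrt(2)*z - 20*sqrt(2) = (z - 5)*(z + 1)*(z + 4*sqrt(2))*(sqrt(2)*z + 1)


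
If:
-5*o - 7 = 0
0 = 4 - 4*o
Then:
No Solution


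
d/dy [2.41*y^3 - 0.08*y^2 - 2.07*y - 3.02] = 7.23*y^2 - 0.16*y - 2.07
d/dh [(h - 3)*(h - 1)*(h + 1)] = 3*h^2 - 6*h - 1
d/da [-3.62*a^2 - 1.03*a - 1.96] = -7.24*a - 1.03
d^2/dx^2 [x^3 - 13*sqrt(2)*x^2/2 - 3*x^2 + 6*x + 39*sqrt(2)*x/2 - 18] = 6*x - 13*sqrt(2) - 6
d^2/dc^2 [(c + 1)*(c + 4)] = 2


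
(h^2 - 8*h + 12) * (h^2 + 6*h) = h^4 - 2*h^3 - 36*h^2 + 72*h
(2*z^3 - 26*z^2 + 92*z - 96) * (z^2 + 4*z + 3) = 2*z^5 - 18*z^4 - 6*z^3 + 194*z^2 - 108*z - 288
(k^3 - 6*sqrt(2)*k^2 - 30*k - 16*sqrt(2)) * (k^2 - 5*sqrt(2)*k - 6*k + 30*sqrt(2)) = k^5 - 11*sqrt(2)*k^4 - 6*k^4 + 30*k^3 + 66*sqrt(2)*k^3 - 180*k^2 + 134*sqrt(2)*k^2 - 804*sqrt(2)*k + 160*k - 960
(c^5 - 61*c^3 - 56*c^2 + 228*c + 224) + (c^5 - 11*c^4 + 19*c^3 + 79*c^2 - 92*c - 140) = 2*c^5 - 11*c^4 - 42*c^3 + 23*c^2 + 136*c + 84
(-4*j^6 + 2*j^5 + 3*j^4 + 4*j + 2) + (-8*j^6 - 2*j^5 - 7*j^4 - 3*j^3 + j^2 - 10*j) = -12*j^6 - 4*j^4 - 3*j^3 + j^2 - 6*j + 2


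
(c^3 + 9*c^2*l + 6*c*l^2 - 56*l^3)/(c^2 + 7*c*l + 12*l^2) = (c^2 + 5*c*l - 14*l^2)/(c + 3*l)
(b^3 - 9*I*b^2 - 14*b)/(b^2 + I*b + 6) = b*(b - 7*I)/(b + 3*I)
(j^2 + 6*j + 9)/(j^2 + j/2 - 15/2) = 2*(j + 3)/(2*j - 5)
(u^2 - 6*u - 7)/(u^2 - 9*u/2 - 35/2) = 2*(u + 1)/(2*u + 5)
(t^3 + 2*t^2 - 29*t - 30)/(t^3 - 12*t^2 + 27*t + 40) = (t + 6)/(t - 8)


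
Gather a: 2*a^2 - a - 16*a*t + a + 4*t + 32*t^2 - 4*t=2*a^2 - 16*a*t + 32*t^2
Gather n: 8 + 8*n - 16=8*n - 8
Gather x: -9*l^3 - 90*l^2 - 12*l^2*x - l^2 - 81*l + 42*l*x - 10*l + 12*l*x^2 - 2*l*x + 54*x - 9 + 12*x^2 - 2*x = -9*l^3 - 91*l^2 - 91*l + x^2*(12*l + 12) + x*(-12*l^2 + 40*l + 52) - 9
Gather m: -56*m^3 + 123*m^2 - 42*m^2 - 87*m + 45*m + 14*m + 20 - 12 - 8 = -56*m^3 + 81*m^2 - 28*m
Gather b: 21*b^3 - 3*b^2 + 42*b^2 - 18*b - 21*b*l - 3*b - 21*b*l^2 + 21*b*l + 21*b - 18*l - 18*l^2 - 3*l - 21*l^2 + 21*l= 21*b^3 + 39*b^2 - 21*b*l^2 - 39*l^2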